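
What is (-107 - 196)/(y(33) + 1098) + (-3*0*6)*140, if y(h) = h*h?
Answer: -101/729 ≈ -0.13855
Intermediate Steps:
y(h) = h**2
(-107 - 196)/(y(33) + 1098) + (-3*0*6)*140 = (-107 - 196)/(33**2 + 1098) + (-3*0*6)*140 = -303/(1089 + 1098) + (0*6)*140 = -303/2187 + 0*140 = -303*1/2187 + 0 = -101/729 + 0 = -101/729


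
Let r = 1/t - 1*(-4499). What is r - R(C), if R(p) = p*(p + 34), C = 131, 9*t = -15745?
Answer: -269491429/15745 ≈ -17116.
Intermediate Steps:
t = -15745/9 (t = (⅑)*(-15745) = -15745/9 ≈ -1749.4)
r = 70836746/15745 (r = 1/(-15745/9) - 1*(-4499) = -9/15745 + 4499 = 70836746/15745 ≈ 4499.0)
R(p) = p*(34 + p)
r - R(C) = 70836746/15745 - 131*(34 + 131) = 70836746/15745 - 131*165 = 70836746/15745 - 1*21615 = 70836746/15745 - 21615 = -269491429/15745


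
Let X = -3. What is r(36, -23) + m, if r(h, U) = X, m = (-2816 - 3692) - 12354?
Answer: -18865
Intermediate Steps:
m = -18862 (m = -6508 - 12354 = -18862)
r(h, U) = -3
r(36, -23) + m = -3 - 18862 = -18865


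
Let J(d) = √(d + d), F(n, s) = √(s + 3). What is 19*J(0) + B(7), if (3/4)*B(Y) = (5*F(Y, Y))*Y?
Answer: 140*√10/3 ≈ 147.57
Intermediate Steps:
F(n, s) = √(3 + s)
B(Y) = 20*Y*√(3 + Y)/3 (B(Y) = 4*((5*√(3 + Y))*Y)/3 = 4*(5*Y*√(3 + Y))/3 = 20*Y*√(3 + Y)/3)
J(d) = √2*√d (J(d) = √(2*d) = √2*√d)
19*J(0) + B(7) = 19*(√2*√0) + (20/3)*7*√(3 + 7) = 19*(√2*0) + (20/3)*7*√10 = 19*0 + 140*√10/3 = 0 + 140*√10/3 = 140*√10/3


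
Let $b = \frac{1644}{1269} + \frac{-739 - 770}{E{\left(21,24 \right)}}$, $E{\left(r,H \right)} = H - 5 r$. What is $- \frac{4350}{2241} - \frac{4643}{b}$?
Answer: $- \frac{4437962599}{18887895} \approx -234.96$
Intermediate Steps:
$b = \frac{25285}{1269}$ ($b = \frac{1644}{1269} + \frac{-739 - 770}{24 - 105} = 1644 \cdot \frac{1}{1269} - \frac{1509}{24 - 105} = \frac{548}{423} - \frac{1509}{-81} = \frac{548}{423} - - \frac{503}{27} = \frac{548}{423} + \frac{503}{27} = \frac{25285}{1269} \approx 19.925$)
$- \frac{4350}{2241} - \frac{4643}{b} = - \frac{4350}{2241} - \frac{4643}{\frac{25285}{1269}} = \left(-4350\right) \frac{1}{2241} - \frac{5891967}{25285} = - \frac{1450}{747} - \frac{5891967}{25285} = - \frac{4437962599}{18887895}$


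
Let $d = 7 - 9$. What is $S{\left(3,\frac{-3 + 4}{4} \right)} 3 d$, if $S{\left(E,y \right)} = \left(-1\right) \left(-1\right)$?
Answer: $-6$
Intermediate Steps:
$S{\left(E,y \right)} = 1$
$d = -2$
$S{\left(3,\frac{-3 + 4}{4} \right)} 3 d = 1 \cdot 3 \left(-2\right) = 3 \left(-2\right) = -6$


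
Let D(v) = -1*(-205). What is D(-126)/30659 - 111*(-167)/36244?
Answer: 575755903/1111204796 ≈ 0.51814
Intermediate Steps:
D(v) = 205
D(-126)/30659 - 111*(-167)/36244 = 205/30659 - 111*(-167)/36244 = 205*(1/30659) + 18537*(1/36244) = 205/30659 + 18537/36244 = 575755903/1111204796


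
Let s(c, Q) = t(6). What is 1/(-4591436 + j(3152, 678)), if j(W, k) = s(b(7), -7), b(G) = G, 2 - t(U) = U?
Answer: -1/4591440 ≈ -2.1780e-7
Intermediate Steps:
t(U) = 2 - U
s(c, Q) = -4 (s(c, Q) = 2 - 1*6 = 2 - 6 = -4)
j(W, k) = -4
1/(-4591436 + j(3152, 678)) = 1/(-4591436 - 4) = 1/(-4591440) = -1/4591440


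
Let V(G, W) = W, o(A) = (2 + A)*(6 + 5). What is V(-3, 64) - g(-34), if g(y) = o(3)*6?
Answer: -266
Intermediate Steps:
o(A) = 22 + 11*A (o(A) = (2 + A)*11 = 22 + 11*A)
g(y) = 330 (g(y) = (22 + 11*3)*6 = (22 + 33)*6 = 55*6 = 330)
V(-3, 64) - g(-34) = 64 - 1*330 = 64 - 330 = -266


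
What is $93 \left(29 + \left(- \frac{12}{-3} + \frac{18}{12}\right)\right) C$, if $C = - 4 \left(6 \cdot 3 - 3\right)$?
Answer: $-192510$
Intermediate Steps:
$C = -60$ ($C = - 4 \left(18 - 3\right) = \left(-4\right) 15 = -60$)
$93 \left(29 + \left(- \frac{12}{-3} + \frac{18}{12}\right)\right) C = 93 \left(29 + \left(- \frac{12}{-3} + \frac{18}{12}\right)\right) \left(-60\right) = 93 \left(29 + \left(\left(-12\right) \left(- \frac{1}{3}\right) + 18 \cdot \frac{1}{12}\right)\right) \left(-60\right) = 93 \left(29 + \left(4 + \frac{3}{2}\right)\right) \left(-60\right) = 93 \left(29 + \frac{11}{2}\right) \left(-60\right) = 93 \cdot \frac{69}{2} \left(-60\right) = \frac{6417}{2} \left(-60\right) = -192510$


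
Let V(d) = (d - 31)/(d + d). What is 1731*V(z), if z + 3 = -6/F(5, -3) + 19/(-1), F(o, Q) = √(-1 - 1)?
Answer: 512376/251 + 160983*I*√2/1004 ≈ 2041.3 + 226.76*I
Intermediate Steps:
F(o, Q) = I*√2 (F(o, Q) = √(-2) = I*√2)
z = -22 + 3*I*√2 (z = -3 + (-6*(-I*√2/2) + 19/(-1)) = -3 + (-(-3)*I*√2 + 19*(-1)) = -3 + (3*I*√2 - 19) = -3 + (-19 + 3*I*√2) = -22 + 3*I*√2 ≈ -22.0 + 4.2426*I)
V(d) = (-31 + d)/(2*d) (V(d) = (-31 + d)/((2*d)) = (-31 + d)*(1/(2*d)) = (-31 + d)/(2*d))
1731*V(z) = 1731*((-31 + (-22 + 3*I*√2))/(2*(-22 + 3*I*√2))) = 1731*((-53 + 3*I*√2)/(2*(-22 + 3*I*√2))) = 1731*(-53 + 3*I*√2)/(2*(-22 + 3*I*√2))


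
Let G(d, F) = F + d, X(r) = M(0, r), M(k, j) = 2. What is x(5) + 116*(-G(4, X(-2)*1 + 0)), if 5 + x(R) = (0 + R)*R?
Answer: -676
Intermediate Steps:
X(r) = 2
x(R) = -5 + R**2 (x(R) = -5 + (0 + R)*R = -5 + R*R = -5 + R**2)
x(5) + 116*(-G(4, X(-2)*1 + 0)) = (-5 + 5**2) + 116*(-((2*1 + 0) + 4)) = (-5 + 25) + 116*(-((2 + 0) + 4)) = 20 + 116*(-(2 + 4)) = 20 + 116*(-1*6) = 20 + 116*(-6) = 20 - 696 = -676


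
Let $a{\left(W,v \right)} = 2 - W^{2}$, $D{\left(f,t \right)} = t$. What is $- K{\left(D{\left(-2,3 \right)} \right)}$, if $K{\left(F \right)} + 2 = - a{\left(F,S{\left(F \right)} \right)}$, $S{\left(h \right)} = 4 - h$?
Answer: $-5$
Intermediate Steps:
$K{\left(F \right)} = -4 + F^{2}$ ($K{\left(F \right)} = -2 - \left(2 - F^{2}\right) = -2 + \left(-2 + F^{2}\right) = -4 + F^{2}$)
$- K{\left(D{\left(-2,3 \right)} \right)} = - (-4 + 3^{2}) = - (-4 + 9) = \left(-1\right) 5 = -5$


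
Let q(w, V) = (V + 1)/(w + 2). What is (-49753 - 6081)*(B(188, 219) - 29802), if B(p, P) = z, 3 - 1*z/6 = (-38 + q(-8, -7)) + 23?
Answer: 1658269800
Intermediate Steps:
q(w, V) = (1 + V)/(2 + w)
z = 102 (z = 18 - 6*((-38 + (1 - 7)/(2 - 8)) + 23) = 18 - 6*((-38 - 6/(-6)) + 23) = 18 - 6*((-38 - ⅙*(-6)) + 23) = 18 - 6*((-38 + 1) + 23) = 18 - 6*(-37 + 23) = 18 - 6*(-14) = 18 + 84 = 102)
B(p, P) = 102
(-49753 - 6081)*(B(188, 219) - 29802) = (-49753 - 6081)*(102 - 29802) = -55834*(-29700) = 1658269800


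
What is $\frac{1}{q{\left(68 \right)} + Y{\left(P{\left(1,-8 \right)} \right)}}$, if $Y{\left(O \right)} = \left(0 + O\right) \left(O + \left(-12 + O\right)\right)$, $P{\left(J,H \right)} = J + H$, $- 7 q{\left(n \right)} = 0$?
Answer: $\frac{1}{182} \approx 0.0054945$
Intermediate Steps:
$q{\left(n \right)} = 0$ ($q{\left(n \right)} = \left(- \frac{1}{7}\right) 0 = 0$)
$P{\left(J,H \right)} = H + J$
$Y{\left(O \right)} = O \left(-12 + 2 O\right)$
$\frac{1}{q{\left(68 \right)} + Y{\left(P{\left(1,-8 \right)} \right)}} = \frac{1}{0 + 2 \left(-8 + 1\right) \left(-6 + \left(-8 + 1\right)\right)} = \frac{1}{0 + 2 \left(-7\right) \left(-6 - 7\right)} = \frac{1}{0 + 2 \left(-7\right) \left(-13\right)} = \frac{1}{0 + 182} = \frac{1}{182}$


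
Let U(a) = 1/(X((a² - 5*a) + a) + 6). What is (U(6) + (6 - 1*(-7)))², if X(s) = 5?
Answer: 20736/121 ≈ 171.37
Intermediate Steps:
U(a) = 1/11 (U(a) = 1/(5 + 6) = 1/11)
(U(6) + (6 - 1*(-7)))² = (1/11 + (6 - 1*(-7)))² = (1/11 + (6 + 7))² = (1/11 + 13)² = (144/11)² = 20736/121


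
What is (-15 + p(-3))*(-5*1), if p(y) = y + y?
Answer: 105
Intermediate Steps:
p(y) = 2*y
(-15 + p(-3))*(-5*1) = (-15 + 2*(-3))*(-5*1) = (-15 - 6)*(-5) = -21*(-5) = 105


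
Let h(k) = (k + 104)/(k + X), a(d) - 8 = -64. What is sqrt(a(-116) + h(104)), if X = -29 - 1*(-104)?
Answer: 2*I*sqrt(439266)/179 ≈ 7.4053*I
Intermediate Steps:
X = 75 (X = -29 + 104 = 75)
a(d) = -56 (a(d) = 8 - 64 = -56)
h(k) = (104 + k)/(75 + k) (h(k) = (k + 104)/(k + 75) = (104 + k)/(75 + k))
sqrt(a(-116) + h(104)) = sqrt(-56 + (104 + 104)/(75 + 104)) = sqrt(-56 + 208/179) = sqrt(-9816/179) = 2*I*sqrt(439266)/179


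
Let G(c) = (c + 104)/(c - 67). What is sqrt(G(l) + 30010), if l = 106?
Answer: 10*sqrt(50726)/13 ≈ 173.25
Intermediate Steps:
G(c) = (104 + c)/(-67 + c)
sqrt(G(l) + 30010) = sqrt((104 + 106)/(-67 + 106) + 30010) = sqrt(210/39 + 30010) = sqrt((1/39)*210 + 30010) = sqrt(70/13 + 30010) = sqrt(390200/13) = 10*sqrt(50726)/13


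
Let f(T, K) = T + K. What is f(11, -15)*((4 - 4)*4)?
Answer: 0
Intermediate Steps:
f(T, K) = K + T
f(11, -15)*((4 - 4)*4) = (-15 + 11)*((4 - 4)*4) = -0*4 = -4*0 = 0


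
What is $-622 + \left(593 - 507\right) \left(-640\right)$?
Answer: $-55662$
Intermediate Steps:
$-622 + \left(593 - 507\right) \left(-640\right) = -622 + 86 \left(-640\right) = -622 - 55040 = -55662$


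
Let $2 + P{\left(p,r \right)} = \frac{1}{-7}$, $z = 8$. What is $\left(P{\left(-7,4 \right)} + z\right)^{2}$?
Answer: $\frac{1681}{49} \approx 34.306$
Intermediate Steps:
$P{\left(p,r \right)} = - \frac{15}{7}$ ($P{\left(p,r \right)} = -2 + \frac{1}{-7} = -2 - \frac{1}{7} = - \frac{15}{7}$)
$\left(P{\left(-7,4 \right)} + z\right)^{2} = \left(- \frac{15}{7} + 8\right)^{2} = \left(\frac{41}{7}\right)^{2} = \frac{1681}{49}$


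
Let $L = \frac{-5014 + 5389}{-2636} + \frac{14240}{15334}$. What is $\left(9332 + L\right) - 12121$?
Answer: $- \frac{56350388073}{20210212} \approx -2788.2$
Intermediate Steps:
$L = \frac{15893195}{20210212}$ ($L = 375 \left(- \frac{1}{2636}\right) + 14240 \cdot \frac{1}{15334} = - \frac{375}{2636} + \frac{7120}{7667} = \frac{15893195}{20210212} \approx 0.78639$)
$\left(9332 + L\right) - 12121 = \left(9332 + \frac{15893195}{20210212}\right) - 12121 = \frac{188617591579}{20210212} - 12121 = - \frac{56350388073}{20210212}$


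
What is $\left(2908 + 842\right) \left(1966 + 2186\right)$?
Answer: $15570000$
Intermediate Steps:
$\left(2908 + 842\right) \left(1966 + 2186\right) = 3750 \cdot 4152 = 15570000$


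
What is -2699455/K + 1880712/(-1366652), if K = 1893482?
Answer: -1812577473461/646932740566 ≈ -2.8018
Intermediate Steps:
-2699455/K + 1880712/(-1366652) = -2699455/1893482 + 1880712/(-1366652) = -2699455*1/1893482 + 1880712*(-1/1366652) = -2699455/1893482 - 470178/341663 = -1812577473461/646932740566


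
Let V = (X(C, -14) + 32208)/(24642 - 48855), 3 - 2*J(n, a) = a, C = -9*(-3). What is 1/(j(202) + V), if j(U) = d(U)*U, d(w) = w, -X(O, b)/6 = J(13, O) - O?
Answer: 8071/329318270 ≈ 2.4508e-5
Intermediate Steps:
C = 27
J(n, a) = 3/2 - a/2
X(O, b) = -9 + 9*O (X(O, b) = -6*((3/2 - O/2) - O) = -6*(3/2 - 3*O/2) = -9 + 9*O)
j(U) = U² (j(U) = U*U = U²)
V = -10814/8071 (V = ((-9 + 9*27) + 32208)/(24642 - 48855) = ((-9 + 243) + 32208)/(-24213) = (234 + 32208)*(-1/24213) = 32442*(-1/24213) = -10814/8071 ≈ -1.3399)
1/(j(202) + V) = 1/(202² - 10814/8071) = 1/(40804 - 10814/8071) = 1/(329318270/8071) = 8071/329318270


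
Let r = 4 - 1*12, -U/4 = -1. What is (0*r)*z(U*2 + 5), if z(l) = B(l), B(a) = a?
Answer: 0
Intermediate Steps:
U = 4 (U = -4*(-1) = 4)
r = -8 (r = 4 - 12 = -8)
z(l) = l
(0*r)*z(U*2 + 5) = (0*(-8))*(4*2 + 5) = 0*(8 + 5) = 0*13 = 0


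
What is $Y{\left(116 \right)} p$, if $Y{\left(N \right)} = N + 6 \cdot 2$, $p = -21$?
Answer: $-2688$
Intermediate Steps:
$Y{\left(N \right)} = 12 + N$ ($Y{\left(N \right)} = N + 12 = 12 + N$)
$Y{\left(116 \right)} p = \left(12 + 116\right) \left(-21\right) = 128 \left(-21\right) = -2688$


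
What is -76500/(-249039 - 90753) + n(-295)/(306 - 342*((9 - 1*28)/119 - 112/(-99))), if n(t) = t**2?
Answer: -806354541275/243744128 ≈ -3308.2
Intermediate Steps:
-76500/(-249039 - 90753) + n(-295)/(306 - 342*((9 - 1*28)/119 - 112/(-99))) = -76500/(-249039 - 90753) + (-295)**2/(306 - 342*((9 - 1*28)/119 - 112/(-99))) = -76500/(-339792) + 87025/(306 - 342*((9 - 28)*(1/119) - 112*(-1/99))) = -76500*(-1/339792) + 87025/(306 - 342*(-19*1/119 + 112/99)) = 6375/28316 + 87025/(306 - 342*(-19/119 + 112/99)) = 6375/28316 + 87025/(306 - 342*11447/11781) = 6375/28316 + 87025/(306 - 434986/1309) = 6375/28316 + 87025/(-34432/1309) = 6375/28316 + 87025*(-1309/34432) = 6375/28316 - 113915725/34432 = -806354541275/243744128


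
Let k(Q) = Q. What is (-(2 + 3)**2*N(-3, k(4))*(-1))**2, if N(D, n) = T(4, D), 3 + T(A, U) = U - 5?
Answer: 75625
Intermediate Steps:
T(A, U) = -8 + U (T(A, U) = -3 + (U - 5) = -3 + (-5 + U) = -8 + U)
N(D, n) = -8 + D
(-(2 + 3)**2*N(-3, k(4))*(-1))**2 = (-(2 + 3)**2*(-8 - 3)*(-1))**2 = (-5**2*(-11)*(-1))**2 = (-25*(-11)*(-1))**2 = (-(-275)*(-1))**2 = (-1*275)**2 = (-275)**2 = 75625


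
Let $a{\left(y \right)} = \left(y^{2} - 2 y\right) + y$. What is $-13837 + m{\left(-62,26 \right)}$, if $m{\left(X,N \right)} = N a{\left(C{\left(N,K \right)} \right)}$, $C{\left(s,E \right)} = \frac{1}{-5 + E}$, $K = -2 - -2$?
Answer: $- \frac{345769}{25} \approx -13831.0$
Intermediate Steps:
$K = 0$ ($K = -2 + 2 = 0$)
$a{\left(y \right)} = y^{2} - y$
$m{\left(X,N \right)} = \frac{6 N}{25}$ ($m{\left(X,N \right)} = N \frac{-1 + \frac{1}{-5 + 0}}{-5 + 0} = N \frac{-1 + \frac{1}{-5}}{-5} = N \left(- \frac{-1 - \frac{1}{5}}{5}\right) = N \left(\left(- \frac{1}{5}\right) \left(- \frac{6}{5}\right)\right) = N \frac{6}{25} = \frac{6 N}{25}$)
$-13837 + m{\left(-62,26 \right)} = -13837 + \frac{6}{25} \cdot 26 = -13837 + \frac{156}{25} = - \frac{345769}{25}$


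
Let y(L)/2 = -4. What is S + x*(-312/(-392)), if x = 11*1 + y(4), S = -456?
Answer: -22227/49 ≈ -453.61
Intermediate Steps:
y(L) = -8 (y(L) = 2*(-4) = -8)
x = 3 (x = 11*1 - 8 = 11 - 8 = 3)
S + x*(-312/(-392)) = -456 + 3*(-312/(-392)) = -456 + 3*(-312*(-1/392)) = -456 + 3*(39/49) = -456 + 117/49 = -22227/49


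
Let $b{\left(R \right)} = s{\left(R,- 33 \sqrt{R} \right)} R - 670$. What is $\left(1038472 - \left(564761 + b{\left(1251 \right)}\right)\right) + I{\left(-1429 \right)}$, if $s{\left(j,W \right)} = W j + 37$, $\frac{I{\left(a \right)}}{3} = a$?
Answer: $423807 + 154935099 \sqrt{139} \approx 1.8271 \cdot 10^{9}$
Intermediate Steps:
$I{\left(a \right)} = 3 a$
$s{\left(j,W \right)} = 37 + W j$
$b{\left(R \right)} = -670 + R \left(37 - 33 R^{\frac{3}{2}}\right)$ ($b{\left(R \right)} = \left(37 + - 33 \sqrt{R} R\right) R - 670 = \left(37 - 33 R^{\frac{3}{2}}\right) R - 670 = R \left(37 - 33 R^{\frac{3}{2}}\right) - 670 = -670 + R \left(37 - 33 R^{\frac{3}{2}}\right)$)
$\left(1038472 - \left(564761 + b{\left(1251 \right)}\right)\right) + I{\left(-1429 \right)} = \left(1038472 - \left(564091 + 1251 \left(37 - 33 \cdot 1251^{\frac{3}{2}}\right)\right)\right) + 3 \left(-1429\right) = \left(1038472 - \left(564091 + 1251 \left(37 - 33 \cdot 3753 \sqrt{139}\right)\right)\right) - 4287 = \left(1038472 - \left(564091 + 1251 \left(37 - 123849 \sqrt{139}\right)\right)\right) - 4287 = \left(1038472 - \left(610378 - 154935099 \sqrt{139}\right)\right) - 4287 = \left(428094 + 154935099 \sqrt{139}\right) - 4287 = 423807 + 154935099 \sqrt{139}$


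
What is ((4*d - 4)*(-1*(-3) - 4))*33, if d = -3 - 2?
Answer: 792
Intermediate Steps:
d = -5
((4*d - 4)*(-1*(-3) - 4))*33 = ((4*(-5) - 4)*(-1*(-3) - 4))*33 = ((-20 - 4)*(3 - 4))*33 = -24*(-1)*33 = 24*33 = 792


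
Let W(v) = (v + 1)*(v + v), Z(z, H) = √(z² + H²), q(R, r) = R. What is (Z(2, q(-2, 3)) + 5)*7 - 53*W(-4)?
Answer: -1237 + 14*√2 ≈ -1217.2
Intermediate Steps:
Z(z, H) = √(H² + z²)
W(v) = 2*v*(1 + v) (W(v) = (1 + v)*(2*v) = 2*v*(1 + v))
(Z(2, q(-2, 3)) + 5)*7 - 53*W(-4) = (√((-2)² + 2²) + 5)*7 - 106*(-4)*(1 - 4) = (√(4 + 4) + 5)*7 - 106*(-4)*(-3) = (√8 + 5)*7 - 53*24 = (2*√2 + 5)*7 - 1272 = (5 + 2*√2)*7 - 1272 = (35 + 14*√2) - 1272 = -1237 + 14*√2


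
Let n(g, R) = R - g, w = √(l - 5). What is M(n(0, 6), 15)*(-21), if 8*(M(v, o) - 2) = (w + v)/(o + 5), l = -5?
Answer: -3423/80 - 21*I*√10/160 ≈ -42.787 - 0.41505*I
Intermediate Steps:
w = I*√10 (w = √(-5 - 5) = √(-10) = I*√10 ≈ 3.1623*I)
M(v, o) = 2 + (v + I*√10)/(8*(5 + o)) (M(v, o) = 2 + ((I*√10 + v)/(o + 5))/8 = 2 + ((v + I*√10)/(5 + o))/8 = 2 + (v + I*√10)/(8*(5 + o)))
M(n(0, 6), 15)*(-21) = ((80 + (6 - 1*0) + 16*15 + I*√10)/(8*(5 + 15)))*(-21) = ((⅛)*(80 + (6 + 0) + 240 + I*√10)/20)*(-21) = ((⅛)*(1/20)*(80 + 6 + 240 + I*√10))*(-21) = ((⅛)*(1/20)*(326 + I*√10))*(-21) = (163/80 + I*√10/160)*(-21) = -3423/80 - 21*I*√10/160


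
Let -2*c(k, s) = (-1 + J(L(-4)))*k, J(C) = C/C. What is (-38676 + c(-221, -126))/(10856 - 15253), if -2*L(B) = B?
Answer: 38676/4397 ≈ 8.7960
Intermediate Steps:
L(B) = -B/2
J(C) = 1
c(k, s) = 0 (c(k, s) = -(-1 + 1)*k/2 = -0*k = -½*0 = 0)
(-38676 + c(-221, -126))/(10856 - 15253) = (-38676 + 0)/(10856 - 15253) = -38676/(-4397) = -38676*(-1/4397) = 38676/4397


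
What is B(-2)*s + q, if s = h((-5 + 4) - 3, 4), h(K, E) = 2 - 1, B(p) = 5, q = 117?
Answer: 122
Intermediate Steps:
h(K, E) = 1
s = 1
B(-2)*s + q = 5*1 + 117 = 5 + 117 = 122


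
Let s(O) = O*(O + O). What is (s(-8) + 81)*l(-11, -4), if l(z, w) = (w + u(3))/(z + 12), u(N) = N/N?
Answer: -627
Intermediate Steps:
u(N) = 1
l(z, w) = (1 + w)/(12 + z) (l(z, w) = (w + 1)/(z + 12) = (1 + w)/(12 + z))
s(O) = 2*O² (s(O) = O*(2*O) = 2*O²)
(s(-8) + 81)*l(-11, -4) = (2*(-8)² + 81)*((1 - 4)/(12 - 11)) = (2*64 + 81)*(-3/1) = (128 + 81)*(1*(-3)) = 209*(-3) = -627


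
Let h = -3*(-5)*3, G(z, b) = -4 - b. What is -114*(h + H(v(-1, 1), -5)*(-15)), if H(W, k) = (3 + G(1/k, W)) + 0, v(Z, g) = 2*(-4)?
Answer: 6840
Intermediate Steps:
v(Z, g) = -8
h = 45 (h = 15*3 = 45)
H(W, k) = -1 - W (H(W, k) = (3 + (-4 - W)) + 0 = (-1 - W) + 0 = -1 - W)
-114*(h + H(v(-1, 1), -5)*(-15)) = -114*(45 + (-1 - 1*(-8))*(-15)) = -114*(45 + (-1 + 8)*(-15)) = -114*(45 + 7*(-15)) = -114*(45 - 105) = -114*(-60) = 6840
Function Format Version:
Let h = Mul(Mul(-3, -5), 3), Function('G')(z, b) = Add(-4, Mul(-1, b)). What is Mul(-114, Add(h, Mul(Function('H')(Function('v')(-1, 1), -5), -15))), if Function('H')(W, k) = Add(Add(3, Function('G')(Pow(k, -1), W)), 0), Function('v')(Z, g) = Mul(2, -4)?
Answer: 6840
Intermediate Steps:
Function('v')(Z, g) = -8
h = 45 (h = Mul(15, 3) = 45)
Function('H')(W, k) = Add(-1, Mul(-1, W)) (Function('H')(W, k) = Add(Add(3, Add(-4, Mul(-1, W))), 0) = Add(Add(-1, Mul(-1, W)), 0) = Add(-1, Mul(-1, W)))
Mul(-114, Add(h, Mul(Function('H')(Function('v')(-1, 1), -5), -15))) = Mul(-114, Add(45, Mul(Add(-1, Mul(-1, -8)), -15))) = Mul(-114, Add(45, Mul(Add(-1, 8), -15))) = Mul(-114, Add(45, Mul(7, -15))) = Mul(-114, Add(45, -105)) = Mul(-114, -60) = 6840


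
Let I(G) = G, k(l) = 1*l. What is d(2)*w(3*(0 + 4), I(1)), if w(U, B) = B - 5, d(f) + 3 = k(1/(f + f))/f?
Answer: 23/2 ≈ 11.500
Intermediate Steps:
k(l) = l
d(f) = -3 + 1/(2*f²) (d(f) = -3 + 1/((f + f)*f) = -3 + 1/(((2*f))*f) = -3 + (1/(2*f))/f = -3 + 1/(2*f²))
w(U, B) = -5 + B
d(2)*w(3*(0 + 4), I(1)) = (-3 + (½)/2²)*(-5 + 1) = (-3 + (½)*(¼))*(-4) = (-3 + ⅛)*(-4) = -23/8*(-4) = 23/2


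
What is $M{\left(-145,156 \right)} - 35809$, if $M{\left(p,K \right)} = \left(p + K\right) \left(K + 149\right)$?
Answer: $-32454$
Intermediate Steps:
$M{\left(p,K \right)} = \left(149 + K\right) \left(K + p\right)$ ($M{\left(p,K \right)} = \left(K + p\right) \left(149 + K\right) = \left(149 + K\right) \left(K + p\right)$)
$M{\left(-145,156 \right)} - 35809 = \left(156^{2} + 149 \cdot 156 + 149 \left(-145\right) + 156 \left(-145\right)\right) - 35809 = \left(24336 + 23244 - 21605 - 22620\right) - 35809 = 3355 - 35809 = -32454$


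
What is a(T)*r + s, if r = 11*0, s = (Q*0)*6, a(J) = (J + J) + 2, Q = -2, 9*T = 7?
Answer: 0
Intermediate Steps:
T = 7/9 (T = (1/9)*7 = 7/9 ≈ 0.77778)
a(J) = 2 + 2*J (a(J) = 2*J + 2 = 2 + 2*J)
s = 0 (s = -2*0*6 = 0*6 = 0)
r = 0
a(T)*r + s = (2 + 2*(7/9))*0 + 0 = (2 + 14/9)*0 + 0 = (32/9)*0 + 0 = 0 + 0 = 0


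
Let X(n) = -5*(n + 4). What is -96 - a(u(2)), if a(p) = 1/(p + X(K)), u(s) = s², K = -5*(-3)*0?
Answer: -1535/16 ≈ -95.938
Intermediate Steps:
K = 0 (K = 15*0 = 0)
X(n) = -20 - 5*n (X(n) = -5*(4 + n) = -20 - 5*n)
a(p) = 1/(-20 + p) (a(p) = 1/(p + (-20 - 5*0)) = 1/(p + (-20 + 0)) = 1/(p - 20) = 1/(-20 + p))
-96 - a(u(2)) = -96 - 1/(-20 + 2²) = -96 - 1/(-20 + 4) = -96 - 1/(-16) = -96 - 1*(-1/16) = -96 + 1/16 = -1535/16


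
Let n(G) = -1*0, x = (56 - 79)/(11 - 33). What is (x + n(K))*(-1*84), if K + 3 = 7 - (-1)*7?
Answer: -966/11 ≈ -87.818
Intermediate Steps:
K = 11 (K = -3 + (7 - (-1)*7) = -3 + (7 - 1*(-7)) = -3 + (7 + 7) = -3 + 14 = 11)
x = 23/22 (x = -23/(-22) = -23*(-1/22) = 23/22 ≈ 1.0455)
n(G) = 0
(x + n(K))*(-1*84) = (23/22 + 0)*(-1*84) = (23/22)*(-84) = -966/11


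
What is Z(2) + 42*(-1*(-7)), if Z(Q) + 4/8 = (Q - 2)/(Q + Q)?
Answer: 587/2 ≈ 293.50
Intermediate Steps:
Z(Q) = -½ + (-2 + Q)/(2*Q) (Z(Q) = -½ + (Q - 2)/(Q + Q) = -½ + (-2 + Q)/((2*Q)) = -½ + (-2 + Q)*(1/(2*Q)) = -½ + (-2 + Q)/(2*Q))
Z(2) + 42*(-1*(-7)) = -1/2 + 42*(-1*(-7)) = -1*½ + 42*7 = -½ + 294 = 587/2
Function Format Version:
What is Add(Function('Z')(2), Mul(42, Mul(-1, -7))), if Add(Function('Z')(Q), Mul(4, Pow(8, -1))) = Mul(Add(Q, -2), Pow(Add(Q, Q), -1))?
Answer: Rational(587, 2) ≈ 293.50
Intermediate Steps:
Function('Z')(Q) = Add(Rational(-1, 2), Mul(Rational(1, 2), Pow(Q, -1), Add(-2, Q))) (Function('Z')(Q) = Add(Rational(-1, 2), Mul(Add(Q, -2), Pow(Add(Q, Q), -1))) = Add(Rational(-1, 2), Mul(Add(-2, Q), Pow(Mul(2, Q), -1))) = Add(Rational(-1, 2), Mul(Add(-2, Q), Mul(Rational(1, 2), Pow(Q, -1)))) = Add(Rational(-1, 2), Mul(Rational(1, 2), Pow(Q, -1), Add(-2, Q))))
Add(Function('Z')(2), Mul(42, Mul(-1, -7))) = Add(Mul(-1, Pow(2, -1)), Mul(42, Mul(-1, -7))) = Add(Mul(-1, Rational(1, 2)), Mul(42, 7)) = Add(Rational(-1, 2), 294) = Rational(587, 2)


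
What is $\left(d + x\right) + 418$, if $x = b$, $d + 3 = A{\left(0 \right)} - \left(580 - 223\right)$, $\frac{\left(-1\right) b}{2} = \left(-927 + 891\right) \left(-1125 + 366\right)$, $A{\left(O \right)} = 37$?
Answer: $-54553$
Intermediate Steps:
$b = -54648$ ($b = - 2 \left(-927 + 891\right) \left(-1125 + 366\right) = - 2 \left(\left(-36\right) \left(-759\right)\right) = \left(-2\right) 27324 = -54648$)
$d = -323$ ($d = -3 + \left(37 - \left(580 - 223\right)\right) = -3 + \left(37 - 357\right) = -3 - 320 = -323$)
$x = -54648$
$\left(d + x\right) + 418 = \left(-323 - 54648\right) + 418 = -54971 + 418 = -54553$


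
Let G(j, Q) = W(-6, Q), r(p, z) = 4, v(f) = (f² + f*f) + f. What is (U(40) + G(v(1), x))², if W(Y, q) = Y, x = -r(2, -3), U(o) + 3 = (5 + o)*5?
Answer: 46656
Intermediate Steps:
v(f) = f + 2*f² (v(f) = (f² + f²) + f = 2*f² + f = f + 2*f²)
U(o) = 22 + 5*o (U(o) = -3 + (5 + o)*5 = -3 + (25 + 5*o) = 22 + 5*o)
x = -4 (x = -1*4 = -4)
G(j, Q) = -6
(U(40) + G(v(1), x))² = ((22 + 5*40) - 6)² = ((22 + 200) - 6)² = (222 - 6)² = 216² = 46656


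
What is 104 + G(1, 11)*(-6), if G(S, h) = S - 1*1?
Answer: 104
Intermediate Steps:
G(S, h) = -1 + S (G(S, h) = S - 1 = -1 + S)
104 + G(1, 11)*(-6) = 104 + (-1 + 1)*(-6) = 104 + 0*(-6) = 104 + 0 = 104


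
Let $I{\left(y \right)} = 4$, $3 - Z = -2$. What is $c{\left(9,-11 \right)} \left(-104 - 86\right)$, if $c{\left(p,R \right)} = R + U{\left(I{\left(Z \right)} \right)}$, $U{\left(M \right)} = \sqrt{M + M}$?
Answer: $2090 - 380 \sqrt{2} \approx 1552.6$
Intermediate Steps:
$Z = 5$ ($Z = 3 - -2 = 3 + 2 = 5$)
$U{\left(M \right)} = \sqrt{2} \sqrt{M}$ ($U{\left(M \right)} = \sqrt{2 M} = \sqrt{2} \sqrt{M}$)
$c{\left(p,R \right)} = R + 2 \sqrt{2}$ ($c{\left(p,R \right)} = R + \sqrt{2} \sqrt{4} = R + \sqrt{2} \cdot 2 = R + 2 \sqrt{2}$)
$c{\left(9,-11 \right)} \left(-104 - 86\right) = \left(-11 + 2 \sqrt{2}\right) \left(-104 - 86\right) = \left(-11 + 2 \sqrt{2}\right) \left(-190\right) = 2090 - 380 \sqrt{2}$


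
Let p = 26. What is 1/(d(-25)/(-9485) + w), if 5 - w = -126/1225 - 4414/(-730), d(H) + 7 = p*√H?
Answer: -11302199517525/10660001776141 + 164273086250*I/10660001776141 ≈ -1.0602 + 0.01541*I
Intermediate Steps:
d(H) = -7 + 26*√H
w = -12056/12775 (w = 5 - (-126/1225 - 4414/(-730)) = 5 - (-126*1/1225 - 4414*(-1/730)) = 5 - (-18/175 + 2207/365) = 5 - 1*75931/12775 = 5 - 75931/12775 = -12056/12775 ≈ -0.94372)
1/(d(-25)/(-9485) + w) = 1/((-7 + 26*√(-25))/(-9485) - 12056/12775) = 1/((-7 + 26*(5*I))*(-1/9485) - 12056/12775) = 1/((-7 + 130*I)*(-1/9485) - 12056/12775) = 1/((1/1355 - 26*I/1897) - 12056/12775) = 1/(-3264621/3462025 - 26*I/1897) = 11985617100625*(-3264621/3462025 + 26*I/1897)/10660001776141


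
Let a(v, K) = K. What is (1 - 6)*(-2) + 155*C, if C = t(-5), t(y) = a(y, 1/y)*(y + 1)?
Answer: 134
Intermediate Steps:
t(y) = (1 + y)/y (t(y) = (y + 1)/y = (1 + y)/y)
C = ⅘ (C = (1 - 5)/(-5) = -⅕*(-4) = ⅘ ≈ 0.80000)
(1 - 6)*(-2) + 155*C = (1 - 6)*(-2) + 155*(⅘) = -5*(-2) + 124 = 10 + 124 = 134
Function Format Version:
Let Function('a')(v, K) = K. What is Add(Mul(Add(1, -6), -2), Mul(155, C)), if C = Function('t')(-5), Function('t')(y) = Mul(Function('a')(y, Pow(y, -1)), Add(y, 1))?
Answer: 134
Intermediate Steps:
Function('t')(y) = Mul(Pow(y, -1), Add(1, y)) (Function('t')(y) = Mul(Pow(y, -1), Add(y, 1)) = Mul(Pow(y, -1), Add(1, y)))
C = Rational(4, 5) (C = Mul(Pow(-5, -1), Add(1, -5)) = Mul(Rational(-1, 5), -4) = Rational(4, 5) ≈ 0.80000)
Add(Mul(Add(1, -6), -2), Mul(155, C)) = Add(Mul(Add(1, -6), -2), Mul(155, Rational(4, 5))) = Add(Mul(-5, -2), 124) = Add(10, 124) = 134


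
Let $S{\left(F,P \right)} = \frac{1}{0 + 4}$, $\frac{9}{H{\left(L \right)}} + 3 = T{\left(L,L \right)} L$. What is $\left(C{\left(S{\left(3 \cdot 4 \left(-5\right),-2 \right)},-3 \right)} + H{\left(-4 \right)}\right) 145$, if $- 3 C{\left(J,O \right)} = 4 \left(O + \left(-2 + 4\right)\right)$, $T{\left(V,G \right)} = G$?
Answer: $\frac{11455}{39} \approx 293.72$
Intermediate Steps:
$H{\left(L \right)} = \frac{9}{-3 + L^{2}}$ ($H{\left(L \right)} = \frac{9}{-3 + L L} = \frac{9}{-3 + L^{2}}$)
$S{\left(F,P \right)} = \frac{1}{4}$
$C{\left(J,O \right)} = - \frac{8}{3} - \frac{4 O}{3}$ ($C{\left(J,O \right)} = - \frac{4 \left(O + \left(-2 + 4\right)\right)}{3} = - \frac{4 \left(O + 2\right)}{3} = - \frac{4 \left(2 + O\right)}{3} = - \frac{8 + 4 O}{3} = - \frac{8}{3} - \frac{4 O}{3}$)
$\left(C{\left(S{\left(3 \cdot 4 \left(-5\right),-2 \right)},-3 \right)} + H{\left(-4 \right)}\right) 145 = \left(\left(- \frac{8}{3} - -4\right) + \frac{9}{-3 + \left(-4\right)^{2}}\right) 145 = \left(\left(- \frac{8}{3} + 4\right) + \frac{9}{-3 + 16}\right) 145 = \left(\frac{4}{3} + \frac{9}{13}\right) 145 = \frac{79}{39} \cdot 145 = \frac{11455}{39}$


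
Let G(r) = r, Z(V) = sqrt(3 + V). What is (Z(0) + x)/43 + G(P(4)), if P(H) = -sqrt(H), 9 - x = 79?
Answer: -156/43 + sqrt(3)/43 ≈ -3.5876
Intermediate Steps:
x = -70 (x = 9 - 1*79 = 9 - 79 = -70)
(Z(0) + x)/43 + G(P(4)) = (sqrt(3 + 0) - 70)/43 - sqrt(4) = (sqrt(3) - 70)/43 - 1*2 = (-70 + sqrt(3))/43 - 2 = (-70/43 + sqrt(3)/43) - 2 = -156/43 + sqrt(3)/43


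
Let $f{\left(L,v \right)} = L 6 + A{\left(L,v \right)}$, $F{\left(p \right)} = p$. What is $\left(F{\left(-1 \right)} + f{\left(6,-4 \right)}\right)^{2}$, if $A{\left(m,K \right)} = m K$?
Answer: $121$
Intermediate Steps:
$A{\left(m,K \right)} = K m$
$f{\left(L,v \right)} = 6 L + L v$ ($f{\left(L,v \right)} = L 6 + v L = 6 L + L v$)
$\left(F{\left(-1 \right)} + f{\left(6,-4 \right)}\right)^{2} = \left(-1 + 6 \left(6 - 4\right)\right)^{2} = \left(-1 + 6 \cdot 2\right)^{2} = \left(-1 + 12\right)^{2} = 11^{2} = 121$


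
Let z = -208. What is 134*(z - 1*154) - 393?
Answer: -48901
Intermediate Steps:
134*(z - 1*154) - 393 = 134*(-208 - 1*154) - 393 = 134*(-208 - 154) - 393 = 134*(-362) - 393 = -48508 - 393 = -48901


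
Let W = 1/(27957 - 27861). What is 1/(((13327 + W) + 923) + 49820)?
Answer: 96/6150721 ≈ 1.5608e-5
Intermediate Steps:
W = 1/96 ≈ 0.010417
1/(((13327 + W) + 923) + 49820) = 1/(((13327 + 1/96) + 923) + 49820) = 1/((1279393/96 + 923) + 49820) = 1/(1368001/96 + 49820) = 1/(6150721/96) = 96/6150721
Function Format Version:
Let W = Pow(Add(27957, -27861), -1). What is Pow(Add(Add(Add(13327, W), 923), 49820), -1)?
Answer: Rational(96, 6150721) ≈ 1.5608e-5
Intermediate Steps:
W = Rational(1, 96) (W = Pow(96, -1) = Rational(1, 96) ≈ 0.010417)
Pow(Add(Add(Add(13327, W), 923), 49820), -1) = Pow(Add(Add(Add(13327, Rational(1, 96)), 923), 49820), -1) = Pow(Add(Add(Rational(1279393, 96), 923), 49820), -1) = Pow(Add(Rational(1368001, 96), 49820), -1) = Pow(Rational(6150721, 96), -1) = Rational(96, 6150721)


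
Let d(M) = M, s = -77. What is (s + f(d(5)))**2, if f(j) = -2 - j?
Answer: 7056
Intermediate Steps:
(s + f(d(5)))**2 = (-77 + (-2 - 1*5))**2 = (-77 + (-2 - 5))**2 = (-77 - 7)**2 = (-84)**2 = 7056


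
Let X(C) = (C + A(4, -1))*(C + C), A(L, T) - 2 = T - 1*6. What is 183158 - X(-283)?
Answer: 20150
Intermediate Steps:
A(L, T) = -4 + T (A(L, T) = 2 + (T - 1*6) = 2 + (T - 6) = 2 + (-6 + T) = -4 + T)
X(C) = 2*C*(-5 + C) (X(C) = (C + (-4 - 1))*(C + C) = (C - 5)*(2*C) = (-5 + C)*(2*C) = 2*C*(-5 + C))
183158 - X(-283) = 183158 - 2*(-283)*(-5 - 283) = 183158 - 2*(-283)*(-288) = 183158 - 1*163008 = 183158 - 163008 = 20150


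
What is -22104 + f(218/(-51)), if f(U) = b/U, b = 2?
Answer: -2409387/109 ≈ -22104.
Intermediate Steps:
f(U) = 2/U
-22104 + f(218/(-51)) = -22104 + 2/((218/(-51))) = -22104 + 2/((218*(-1/51))) = -22104 + 2/(-218/51) = -22104 + 2*(-51/218) = -22104 - 51/109 = -2409387/109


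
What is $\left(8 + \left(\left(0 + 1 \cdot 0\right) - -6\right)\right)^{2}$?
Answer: $196$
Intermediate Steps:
$\left(8 + \left(\left(0 + 1 \cdot 0\right) - -6\right)\right)^{2} = \left(8 + \left(\left(0 + 0\right) + 6\right)\right)^{2} = \left(8 + \left(0 + 6\right)\right)^{2} = \left(8 + 6\right)^{2} = 14^{2} = 196$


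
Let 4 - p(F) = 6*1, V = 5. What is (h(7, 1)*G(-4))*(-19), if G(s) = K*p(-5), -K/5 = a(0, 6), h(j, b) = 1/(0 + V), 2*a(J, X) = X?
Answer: -114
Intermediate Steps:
a(J, X) = X/2
p(F) = -2 (p(F) = 4 - 6 = -2)
h(j, b) = ⅕ (h(j, b) = 1/(0 + 5) = 1/5 = ⅕)
K = -15 (K = -5*6/2 = -5*3 = -15)
G(s) = 30 (G(s) = -15*(-2) = 30)
(h(7, 1)*G(-4))*(-19) = ((⅕)*30)*(-19) = 6*(-19) = -114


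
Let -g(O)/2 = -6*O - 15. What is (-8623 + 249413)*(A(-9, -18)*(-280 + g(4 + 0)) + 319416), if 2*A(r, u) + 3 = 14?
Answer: 76644660950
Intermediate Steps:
A(r, u) = 11/2 (A(r, u) = -3/2 + (1/2)*14 = -3/2 + 7 = 11/2)
g(O) = 30 + 12*O (g(O) = -2*(-6*O - 15) = -2*(-15 - 6*O) = 30 + 12*O)
(-8623 + 249413)*(A(-9, -18)*(-280 + g(4 + 0)) + 319416) = (-8623 + 249413)*(11*(-280 + (30 + 12*(4 + 0)))/2 + 319416) = 240790*(11*(-280 + (30 + 12*4))/2 + 319416) = 240790*(11*(-280 + (30 + 48))/2 + 319416) = 240790*(11*(-280 + 78)/2 + 319416) = 240790*((11/2)*(-202) + 319416) = 240790*(-1111 + 319416) = 240790*318305 = 76644660950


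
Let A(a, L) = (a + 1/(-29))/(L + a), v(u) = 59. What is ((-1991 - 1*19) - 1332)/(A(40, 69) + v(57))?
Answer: -5282031/93829 ≈ -56.294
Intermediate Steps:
A(a, L) = (-1/29 + a)/(L + a) (A(a, L) = (a - 1/29)/(L + a) = (-1/29 + a)/(L + a))
((-1991 - 1*19) - 1332)/(A(40, 69) + v(57)) = ((-1991 - 1*19) - 1332)/((-1/29 + 40)/(69 + 40) + 59) = ((-1991 - 19) - 1332)/((1159/29)/109 + 59) = (-2010 - 1332)/((1/109)*(1159/29) + 59) = -3342/(1159/3161 + 59) = -3342/187658/3161 = -3342*3161/187658 = -5282031/93829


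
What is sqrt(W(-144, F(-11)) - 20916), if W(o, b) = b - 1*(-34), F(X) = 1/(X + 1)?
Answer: I*sqrt(2088210)/10 ≈ 144.51*I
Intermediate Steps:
F(X) = 1/(1 + X)
W(o, b) = 34 + b (W(o, b) = b + 34 = 34 + b)
sqrt(W(-144, F(-11)) - 20916) = sqrt((34 + 1/(1 - 11)) - 20916) = sqrt((34 + 1/(-10)) - 20916) = sqrt((34 - 1/10) - 20916) = sqrt(339/10 - 20916) = sqrt(-208821/10) = I*sqrt(2088210)/10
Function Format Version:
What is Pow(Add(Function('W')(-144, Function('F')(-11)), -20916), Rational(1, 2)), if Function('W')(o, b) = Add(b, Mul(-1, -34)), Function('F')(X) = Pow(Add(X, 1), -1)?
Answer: Mul(Rational(1, 10), I, Pow(2088210, Rational(1, 2))) ≈ Mul(144.51, I)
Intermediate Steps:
Function('F')(X) = Pow(Add(1, X), -1)
Function('W')(o, b) = Add(34, b) (Function('W')(o, b) = Add(b, 34) = Add(34, b))
Pow(Add(Function('W')(-144, Function('F')(-11)), -20916), Rational(1, 2)) = Pow(Add(Add(34, Pow(Add(1, -11), -1)), -20916), Rational(1, 2)) = Pow(Add(Add(34, Pow(-10, -1)), -20916), Rational(1, 2)) = Pow(Add(Add(34, Rational(-1, 10)), -20916), Rational(1, 2)) = Pow(Add(Rational(339, 10), -20916), Rational(1, 2)) = Pow(Rational(-208821, 10), Rational(1, 2)) = Mul(Rational(1, 10), I, Pow(2088210, Rational(1, 2)))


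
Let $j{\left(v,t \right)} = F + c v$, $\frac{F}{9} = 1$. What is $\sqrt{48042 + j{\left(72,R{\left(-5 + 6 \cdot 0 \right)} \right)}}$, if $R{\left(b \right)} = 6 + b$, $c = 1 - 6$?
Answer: $3 \sqrt{5299} \approx 218.38$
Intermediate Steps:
$F = 9$ ($F = 9 \cdot 1 = 9$)
$c = -5$ ($c = 1 - 6 = -5$)
$j{\left(v,t \right)} = 9 - 5 v$
$\sqrt{48042 + j{\left(72,R{\left(-5 + 6 \cdot 0 \right)} \right)}} = \sqrt{48042 + \left(9 - 360\right)} = \sqrt{48042 - 351} = \sqrt{47691} = 3 \sqrt{5299}$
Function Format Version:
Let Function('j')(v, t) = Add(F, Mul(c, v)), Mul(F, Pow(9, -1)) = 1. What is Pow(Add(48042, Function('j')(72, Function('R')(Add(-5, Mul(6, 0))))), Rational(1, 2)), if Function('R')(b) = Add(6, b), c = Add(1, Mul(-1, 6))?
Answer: Mul(3, Pow(5299, Rational(1, 2))) ≈ 218.38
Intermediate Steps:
F = 9 (F = Mul(9, 1) = 9)
c = -5 (c = Add(1, -6) = -5)
Function('j')(v, t) = Add(9, Mul(-5, v))
Pow(Add(48042, Function('j')(72, Function('R')(Add(-5, Mul(6, 0))))), Rational(1, 2)) = Pow(Add(48042, Add(9, Mul(-5, 72))), Rational(1, 2)) = Pow(Add(48042, Add(9, -360)), Rational(1, 2)) = Pow(Add(48042, -351), Rational(1, 2)) = Pow(47691, Rational(1, 2)) = Mul(3, Pow(5299, Rational(1, 2)))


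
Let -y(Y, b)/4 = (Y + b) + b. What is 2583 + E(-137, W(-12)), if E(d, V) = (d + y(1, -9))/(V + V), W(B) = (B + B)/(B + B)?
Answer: 5097/2 ≈ 2548.5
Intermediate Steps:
W(B) = 1 (W(B) = (2*B)/((2*B)) = (2*B)*(1/(2*B)) = 1)
y(Y, b) = -8*b - 4*Y (y(Y, b) = -4*((Y + b) + b) = -4*(Y + 2*b) = -8*b - 4*Y)
E(d, V) = (68 + d)/(2*V) (E(d, V) = (d + (-8*(-9) - 4*1))/(V + V) = (d + (72 - 4))/((2*V)) = (d + 68)*(1/(2*V)) = (68 + d)*(1/(2*V)) = (68 + d)/(2*V))
2583 + E(-137, W(-12)) = 2583 + (1/2)*(68 - 137)/1 = 2583 + (1/2)*1*(-69) = 2583 - 69/2 = 5097/2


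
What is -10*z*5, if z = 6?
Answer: -300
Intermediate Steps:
-10*z*5 = -10*6*5 = -60*5 = -300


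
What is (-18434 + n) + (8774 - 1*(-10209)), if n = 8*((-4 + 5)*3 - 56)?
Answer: 125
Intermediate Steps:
n = -424 (n = 8*(1*3 - 56) = 8*(3 - 56) = 8*(-53) = -424)
(-18434 + n) + (8774 - 1*(-10209)) = (-18434 - 424) + (8774 - 1*(-10209)) = -18858 + (8774 + 10209) = -18858 + 18983 = 125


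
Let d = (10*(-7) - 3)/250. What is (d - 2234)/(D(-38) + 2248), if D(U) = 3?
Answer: -558573/562750 ≈ -0.99258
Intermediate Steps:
d = -73/250 (d = (-70 - 3)*(1/250) = -73*1/250 = -73/250 ≈ -0.29200)
(d - 2234)/(D(-38) + 2248) = (-73/250 - 2234)/(3 + 2248) = -558573/250/2251 = -558573/250*1/2251 = -558573/562750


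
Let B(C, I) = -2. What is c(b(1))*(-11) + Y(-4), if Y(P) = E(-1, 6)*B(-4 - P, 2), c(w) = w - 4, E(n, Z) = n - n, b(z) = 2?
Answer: 22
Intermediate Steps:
E(n, Z) = 0
c(w) = -4 + w
Y(P) = 0 (Y(P) = 0*(-2) = 0)
c(b(1))*(-11) + Y(-4) = (-4 + 2)*(-11) + 0 = -2*(-11) + 0 = 22 + 0 = 22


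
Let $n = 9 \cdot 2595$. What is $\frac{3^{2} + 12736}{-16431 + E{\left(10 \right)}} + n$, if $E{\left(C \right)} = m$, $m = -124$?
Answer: $\frac{77325856}{3311} \approx 23354.0$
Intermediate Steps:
$E{\left(C \right)} = -124$
$n = 23355$
$\frac{3^{2} + 12736}{-16431 + E{\left(10 \right)}} + n = \frac{3^{2} + 12736}{-16431 - 124} + 23355 = \frac{9 + 12736}{-16555} + 23355 = 12745 \left(- \frac{1}{16555}\right) + 23355 = - \frac{2549}{3311} + 23355 = \frac{77325856}{3311}$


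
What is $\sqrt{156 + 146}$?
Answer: $\sqrt{302} \approx 17.378$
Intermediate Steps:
$\sqrt{156 + 146} = \sqrt{302}$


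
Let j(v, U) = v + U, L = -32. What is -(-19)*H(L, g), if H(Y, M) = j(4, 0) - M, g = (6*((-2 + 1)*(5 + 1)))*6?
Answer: 4180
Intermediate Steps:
g = -216 (g = (6*(-1*6))*6 = (6*(-6))*6 = -36*6 = -216)
j(v, U) = U + v
H(Y, M) = 4 - M (H(Y, M) = (0 + 4) - M = 4 - M)
-(-19)*H(L, g) = -(-19)*(4 - 1*(-216)) = -(-19)*(4 + 216) = -(-19)*220 = -19*(-220) = 4180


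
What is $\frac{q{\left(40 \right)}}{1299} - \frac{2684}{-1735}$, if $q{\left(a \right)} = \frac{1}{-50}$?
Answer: $\frac{34864813}{22537650} \approx 1.547$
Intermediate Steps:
$q{\left(a \right)} = - \frac{1}{50}$
$\frac{q{\left(40 \right)}}{1299} - \frac{2684}{-1735} = - \frac{1}{50 \cdot 1299} - \frac{2684}{-1735} = \left(- \frac{1}{50}\right) \frac{1}{1299} - - \frac{2684}{1735} = - \frac{1}{64950} + \frac{2684}{1735} = \frac{34864813}{22537650}$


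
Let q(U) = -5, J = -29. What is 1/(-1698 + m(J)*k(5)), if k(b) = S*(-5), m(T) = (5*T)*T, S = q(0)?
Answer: 1/103427 ≈ 9.6687e-6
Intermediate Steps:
S = -5
m(T) = 5*T²
k(b) = 25 (k(b) = -5*(-5) = 25)
1/(-1698 + m(J)*k(5)) = 1/(-1698 + (5*(-29)²)*25) = 1/(-1698 + (5*841)*25) = 1/(-1698 + 4205*25) = 1/(-1698 + 105125) = 1/103427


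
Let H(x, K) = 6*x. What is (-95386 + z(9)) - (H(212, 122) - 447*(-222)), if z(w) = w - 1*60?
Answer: -195943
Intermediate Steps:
z(w) = -60 + w (z(w) = w - 60 = -60 + w)
(-95386 + z(9)) - (H(212, 122) - 447*(-222)) = (-95386 + (-60 + 9)) - (6*212 - 447*(-222)) = (-95386 - 51) - (1272 - 1*(-99234)) = -95437 - (1272 + 99234) = -95437 - 1*100506 = -95437 - 100506 = -195943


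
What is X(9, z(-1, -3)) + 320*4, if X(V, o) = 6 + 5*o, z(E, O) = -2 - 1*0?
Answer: 1276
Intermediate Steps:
z(E, O) = -2 (z(E, O) = -2 + 0 = -2)
X(9, z(-1, -3)) + 320*4 = (6 + 5*(-2)) + 320*4 = (6 - 10) + 1280 = -4 + 1280 = 1276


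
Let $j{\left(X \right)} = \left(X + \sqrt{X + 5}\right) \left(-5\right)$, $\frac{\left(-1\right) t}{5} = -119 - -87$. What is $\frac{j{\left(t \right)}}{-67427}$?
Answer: $\frac{800}{67427} + \frac{5 \sqrt{165}}{67427} \approx 0.012817$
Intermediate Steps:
$t = 160$ ($t = - 5 \left(-119 - -87\right) = - 5 \left(-119 + 87\right) = \left(-5\right) \left(-32\right) = 160$)
$j{\left(X \right)} = - 5 X - 5 \sqrt{5 + X}$ ($j{\left(X \right)} = \left(X + \sqrt{5 + X}\right) \left(-5\right) = - 5 X - 5 \sqrt{5 + X}$)
$\frac{j{\left(t \right)}}{-67427} = \frac{\left(-5\right) 160 - 5 \sqrt{5 + 160}}{-67427} = \left(-800 - 5 \sqrt{165}\right) \left(- \frac{1}{67427}\right) = \frac{800}{67427} + \frac{5 \sqrt{165}}{67427}$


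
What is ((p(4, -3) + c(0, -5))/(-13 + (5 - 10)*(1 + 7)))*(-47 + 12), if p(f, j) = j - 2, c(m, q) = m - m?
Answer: -175/53 ≈ -3.3019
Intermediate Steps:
c(m, q) = 0
p(f, j) = -2 + j
((p(4, -3) + c(0, -5))/(-13 + (5 - 10)*(1 + 7)))*(-47 + 12) = (((-2 - 3) + 0)/(-13 + (5 - 10)*(1 + 7)))*(-47 + 12) = ((-5 + 0)/(-13 - 5*8))*(-35) = -5/(-13 - 40)*(-35) = -5/(-53)*(-35) = -5*(-1/53)*(-35) = (5/53)*(-35) = -175/53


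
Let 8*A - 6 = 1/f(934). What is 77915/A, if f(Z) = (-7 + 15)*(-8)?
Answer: 39892480/383 ≈ 1.0416e+5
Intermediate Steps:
f(Z) = -64 (f(Z) = 8*(-8) = -64)
A = 383/512 (A = ¾ + (⅛)/(-64) = ¾ + (⅛)*(-1/64) = ¾ - 1/512 = 383/512 ≈ 0.74805)
77915/A = 77915/(383/512) = 77915*(512/383) = 39892480/383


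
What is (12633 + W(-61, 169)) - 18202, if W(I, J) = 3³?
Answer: -5542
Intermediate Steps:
W(I, J) = 27
(12633 + W(-61, 169)) - 18202 = (12633 + 27) - 18202 = 12660 - 18202 = -5542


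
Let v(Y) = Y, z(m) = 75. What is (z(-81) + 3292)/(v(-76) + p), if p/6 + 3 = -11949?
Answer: -3367/71788 ≈ -0.046902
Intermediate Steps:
p = -71712 (p = -18 + 6*(-11949) = -18 - 71694 = -71712)
(z(-81) + 3292)/(v(-76) + p) = (75 + 3292)/(-76 - 71712) = 3367/(-71788) = 3367*(-1/71788) = -3367/71788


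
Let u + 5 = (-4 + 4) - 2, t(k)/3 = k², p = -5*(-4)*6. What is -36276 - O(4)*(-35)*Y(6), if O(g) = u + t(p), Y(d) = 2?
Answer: 2987234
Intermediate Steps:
p = 120 (p = 20*6 = 120)
t(k) = 3*k²
u = -7 (u = -5 + ((-4 + 4) - 2) = -5 + (0 - 2) = -5 - 2 = -7)
O(g) = 43193 (O(g) = -7 + 3*120² = -7 + 3*14400 = -7 + 43200 = 43193)
-36276 - O(4)*(-35)*Y(6) = -36276 - 43193*(-35)*2 = -36276 - (-1511755)*2 = -36276 - 1*(-3023510) = -36276 + 3023510 = 2987234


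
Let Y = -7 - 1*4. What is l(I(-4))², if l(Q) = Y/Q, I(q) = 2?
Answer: 121/4 ≈ 30.250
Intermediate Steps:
Y = -11 (Y = -7 - 4 = -11)
l(Q) = -11/Q
l(I(-4))² = (-11/2)² = 121/4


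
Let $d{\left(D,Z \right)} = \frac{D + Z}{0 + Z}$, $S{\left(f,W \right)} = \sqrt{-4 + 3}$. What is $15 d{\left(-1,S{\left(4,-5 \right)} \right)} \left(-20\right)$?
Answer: $300 i \left(-1 + i\right) \approx -300.0 - 300.0 i$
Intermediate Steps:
$S{\left(f,W \right)} = i$ ($S{\left(f,W \right)} = \sqrt{-1} = i$)
$d{\left(D,Z \right)} = \frac{D + Z}{Z}$
$15 d{\left(-1,S{\left(4,-5 \right)} \right)} \left(-20\right) = 15 \frac{-1 + i}{i} \left(-20\right) = 15 - i \left(-1 + i\right) \left(-20\right) = 15 \left(- i \left(-1 + i\right)\right) \left(-20\right) = - 15 i \left(-1 + i\right) \left(-20\right) = 300 i \left(-1 + i\right)$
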